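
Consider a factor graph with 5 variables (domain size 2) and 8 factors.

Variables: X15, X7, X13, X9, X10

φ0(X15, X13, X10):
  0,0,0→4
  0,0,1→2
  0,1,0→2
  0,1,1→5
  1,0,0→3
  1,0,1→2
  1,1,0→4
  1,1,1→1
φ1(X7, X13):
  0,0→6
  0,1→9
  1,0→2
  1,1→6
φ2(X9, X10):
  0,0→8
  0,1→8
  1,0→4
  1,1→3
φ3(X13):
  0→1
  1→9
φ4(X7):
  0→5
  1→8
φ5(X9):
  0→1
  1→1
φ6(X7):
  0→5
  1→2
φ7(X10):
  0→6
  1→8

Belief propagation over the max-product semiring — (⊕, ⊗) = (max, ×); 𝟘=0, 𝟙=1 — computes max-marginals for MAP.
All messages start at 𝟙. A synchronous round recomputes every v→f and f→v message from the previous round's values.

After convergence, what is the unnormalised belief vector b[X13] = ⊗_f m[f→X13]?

b[X13] = [28800, 648000]

init: all messages = 𝟙 over 2 values
r1 m[φ0→X15] = [5, 4]
r1 m[φ0→X13] = [4, 5]
r1 m[φ0→X10] = [4, 5]
r1 m[φ1→X7] = [9, 6]
r1 m[φ1→X13] = [6, 9]
r1 m[φ2→X9] = [8, 4]
r1 m[φ2→X10] = [8, 8]
r1 m[φ3→X13] = [1, 9]
r1 m[φ4→X7] = [5, 8]
r1 m[φ5→X9] = [1, 1]
r1 m[φ6→X7] = [5, 2]
r1 m[φ7→X10] = [6, 8]
r1 m[X15→φ0] = [1, 1]
r1 m[X7→φ1] = [1, 1]
r1 m[X7→φ4] = [1, 1]
r1 m[X7→φ6] = [1, 1]
r1 m[X13→φ0] = [1, 1]
r1 m[X13→φ1] = [1, 1]
r1 m[X13→φ3] = [1, 1]
r1 m[X9→φ2] = [1, 1]
r1 m[X9→φ5] = [1, 1]
r1 m[X10→φ0] = [1, 1]
r1 m[X10→φ2] = [1, 1]
r1 m[X10→φ7] = [1, 1]
r2 m[φ0→X15] = [5, 4]
r2 m[φ0→X13] = [4, 5]
r2 m[φ0→X10] = [4, 5]
r2 m[φ1→X7] = [9, 6]
r2 m[φ1→X13] = [6, 9]
r2 m[φ2→X9] = [8, 4]
r2 m[φ2→X10] = [8, 8]
r2 m[φ3→X13] = [1, 9]
r2 m[φ4→X7] = [5, 8]
r2 m[φ5→X9] = [1, 1]
r2 m[φ6→X7] = [5, 2]
r2 m[φ7→X10] = [6, 8]
r2 m[X15→φ0] = [1, 1]
r2 m[X7→φ1] = [25, 16]
r2 m[X7→φ4] = [45, 12]
r2 m[X7→φ6] = [45, 48]
r2 m[X13→φ0] = [6, 81]
r2 m[X13→φ1] = [4, 45]
r2 m[X13→φ3] = [24, 45]
r2 m[X9→φ2] = [1, 1]
r2 m[X9→φ5] = [8, 4]
r2 m[X10→φ0] = [48, 64]
r2 m[X10→φ2] = [24, 40]
r2 m[X10→φ7] = [32, 40]
r3 m[φ0→X15] = [25920, 15552]
r3 m[φ0→X13] = [192, 320]
r3 m[φ0→X10] = [324, 405]
r3 m[φ1→X7] = [405, 270]
r3 m[φ1→X13] = [150, 225]
r3 m[φ2→X9] = [320, 120]
r3 m[φ2→X10] = [8, 8]
r3 m[φ3→X13] = [1, 9]
r3 m[φ4→X7] = [5, 8]
r3 m[φ5→X9] = [1, 1]
r3 m[φ6→X7] = [5, 2]
r3 m[φ7→X10] = [6, 8]
r3 m[X15→φ0] = [1, 1]
r3 m[X7→φ1] = [25, 16]
r3 m[X7→φ4] = [45, 12]
r3 m[X7→φ6] = [45, 48]
r3 m[X13→φ0] = [6, 81]
r3 m[X13→φ1] = [4, 45]
r3 m[X13→φ3] = [24, 45]
r3 m[X9→φ2] = [1, 1]
r3 m[X9→φ5] = [8, 4]
r3 m[X10→φ0] = [48, 64]
r3 m[X10→φ2] = [24, 40]
r3 m[X10→φ7] = [32, 40]
r4 m[φ0→X15] = [25920, 15552]
r4 m[φ0→X13] = [192, 320]
r4 m[φ0→X10] = [324, 405]
r4 m[φ1→X7] = [405, 270]
r4 m[φ1→X13] = [150, 225]
r4 m[φ2→X9] = [320, 120]
r4 m[φ2→X10] = [8, 8]
r4 m[φ3→X13] = [1, 9]
r4 m[φ4→X7] = [5, 8]
r4 m[φ5→X9] = [1, 1]
r4 m[φ6→X7] = [5, 2]
r4 m[φ7→X10] = [6, 8]
r4 m[X15→φ0] = [1, 1]
r4 m[X7→φ1] = [25, 16]
r4 m[X7→φ4] = [2025, 540]
r4 m[X7→φ6] = [2025, 2160]
r4 m[X13→φ0] = [150, 2025]
r4 m[X13→φ1] = [192, 2880]
r4 m[X13→φ3] = [28800, 72000]
r4 m[X9→φ2] = [1, 1]
r4 m[X9→φ5] = [320, 120]
r4 m[X10→φ0] = [48, 64]
r4 m[X10→φ2] = [1944, 3240]
r4 m[X10→φ7] = [2592, 3240]
r5 m[φ0→X15] = [648000, 388800]
r5 m[φ0→X13] = [192, 320]
r5 m[φ0→X10] = [8100, 10125]
r5 m[φ1→X7] = [25920, 17280]
r5 m[φ1→X13] = [150, 225]
r5 m[φ2→X9] = [25920, 9720]
r5 m[φ2→X10] = [8, 8]
r5 m[φ3→X13] = [1, 9]
r5 m[φ4→X7] = [5, 8]
r5 m[φ5→X9] = [1, 1]
r5 m[φ6→X7] = [5, 2]
r5 m[φ7→X10] = [6, 8]
r5 m[X15→φ0] = [1, 1]
r5 m[X7→φ1] = [25, 16]
r5 m[X7→φ4] = [2025, 540]
r5 m[X7→φ6] = [2025, 2160]
r5 m[X13→φ0] = [150, 2025]
r5 m[X13→φ1] = [192, 2880]
r5 m[X13→φ3] = [28800, 72000]
r5 m[X9→φ2] = [1, 1]
r5 m[X9→φ5] = [320, 120]
r5 m[X10→φ0] = [48, 64]
r5 m[X10→φ2] = [1944, 3240]
r5 m[X10→φ7] = [2592, 3240]
r6 m[φ0→X15] = [648000, 388800]
r6 m[φ0→X13] = [192, 320]
r6 m[φ0→X10] = [8100, 10125]
r6 m[φ1→X7] = [25920, 17280]
r6 m[φ1→X13] = [150, 225]
r6 m[φ2→X9] = [25920, 9720]
r6 m[φ2→X10] = [8, 8]
r6 m[φ3→X13] = [1, 9]
r6 m[φ4→X7] = [5, 8]
r6 m[φ5→X9] = [1, 1]
r6 m[φ6→X7] = [5, 2]
r6 m[φ7→X10] = [6, 8]
r6 m[X15→φ0] = [1, 1]
r6 m[X7→φ1] = [25, 16]
r6 m[X7→φ4] = [129600, 34560]
r6 m[X7→φ6] = [129600, 138240]
r6 m[X13→φ0] = [150, 2025]
r6 m[X13→φ1] = [192, 2880]
r6 m[X13→φ3] = [28800, 72000]
r6 m[X9→φ2] = [1, 1]
r6 m[X9→φ5] = [25920, 9720]
r6 m[X10→φ0] = [48, 64]
r6 m[X10→φ2] = [48600, 81000]
r6 m[X10→φ7] = [64800, 81000]
r7 m[φ0→X15] = [648000, 388800]
r7 m[φ0→X13] = [192, 320]
r7 m[φ0→X10] = [8100, 10125]
r7 m[φ1→X7] = [25920, 17280]
r7 m[φ1→X13] = [150, 225]
r7 m[φ2→X9] = [648000, 243000]
r7 m[φ2→X10] = [8, 8]
r7 m[φ3→X13] = [1, 9]
r7 m[φ4→X7] = [5, 8]
r7 m[φ5→X9] = [1, 1]
r7 m[φ6→X7] = [5, 2]
r7 m[φ7→X10] = [6, 8]
r7 m[X15→φ0] = [1, 1]
r7 m[X7→φ1] = [25, 16]
r7 m[X7→φ4] = [129600, 34560]
r7 m[X7→φ6] = [129600, 138240]
r7 m[X13→φ0] = [150, 2025]
r7 m[X13→φ1] = [192, 2880]
r7 m[X13→φ3] = [28800, 72000]
r7 m[X9→φ2] = [1, 1]
r7 m[X9→φ5] = [25920, 9720]
r7 m[X10→φ0] = [48, 64]
r7 m[X10→φ2] = [48600, 81000]
r7 m[X10→φ7] = [64800, 81000]
r8 m[φ0→X15] = [648000, 388800]
r8 m[φ0→X13] = [192, 320]
r8 m[φ0→X10] = [8100, 10125]
r8 m[φ1→X7] = [25920, 17280]
r8 m[φ1→X13] = [150, 225]
r8 m[φ2→X9] = [648000, 243000]
r8 m[φ2→X10] = [8, 8]
r8 m[φ3→X13] = [1, 9]
r8 m[φ4→X7] = [5, 8]
r8 m[φ5→X9] = [1, 1]
r8 m[φ6→X7] = [5, 2]
r8 m[φ7→X10] = [6, 8]
r8 m[X15→φ0] = [1, 1]
r8 m[X7→φ1] = [25, 16]
r8 m[X7→φ4] = [129600, 34560]
r8 m[X7→φ6] = [129600, 138240]
r8 m[X13→φ0] = [150, 2025]
r8 m[X13→φ1] = [192, 2880]
r8 m[X13→φ3] = [28800, 72000]
r8 m[X9→φ2] = [1, 1]
r8 m[X9→φ5] = [648000, 243000]
r8 m[X10→φ0] = [48, 64]
r8 m[X10→φ2] = [48600, 81000]
r8 m[X10→φ7] = [64800, 81000]
r9 m[φ0→X15] = [648000, 388800]
r9 m[φ0→X13] = [192, 320]
r9 m[φ0→X10] = [8100, 10125]
r9 m[φ1→X7] = [25920, 17280]
r9 m[φ1→X13] = [150, 225]
r9 m[φ2→X9] = [648000, 243000]
r9 m[φ2→X10] = [8, 8]
r9 m[φ3→X13] = [1, 9]
r9 m[φ4→X7] = [5, 8]
r9 m[φ5→X9] = [1, 1]
r9 m[φ6→X7] = [5, 2]
r9 m[φ7→X10] = [6, 8]
r9 m[X15→φ0] = [1, 1]
r9 m[X7→φ1] = [25, 16]
r9 m[X7→φ4] = [129600, 34560]
r9 m[X7→φ6] = [129600, 138240]
r9 m[X13→φ0] = [150, 2025]
r9 m[X13→φ1] = [192, 2880]
r9 m[X13→φ3] = [28800, 72000]
r9 m[X9→φ2] = [1, 1]
r9 m[X9→φ5] = [648000, 243000]
r9 m[X10→φ0] = [48, 64]
r9 m[X10→φ2] = [48600, 81000]
r9 m[X10→φ7] = [64800, 81000]
fixed point reached at round 9
b[X13] = ⊗ incoming = [28800, 648000]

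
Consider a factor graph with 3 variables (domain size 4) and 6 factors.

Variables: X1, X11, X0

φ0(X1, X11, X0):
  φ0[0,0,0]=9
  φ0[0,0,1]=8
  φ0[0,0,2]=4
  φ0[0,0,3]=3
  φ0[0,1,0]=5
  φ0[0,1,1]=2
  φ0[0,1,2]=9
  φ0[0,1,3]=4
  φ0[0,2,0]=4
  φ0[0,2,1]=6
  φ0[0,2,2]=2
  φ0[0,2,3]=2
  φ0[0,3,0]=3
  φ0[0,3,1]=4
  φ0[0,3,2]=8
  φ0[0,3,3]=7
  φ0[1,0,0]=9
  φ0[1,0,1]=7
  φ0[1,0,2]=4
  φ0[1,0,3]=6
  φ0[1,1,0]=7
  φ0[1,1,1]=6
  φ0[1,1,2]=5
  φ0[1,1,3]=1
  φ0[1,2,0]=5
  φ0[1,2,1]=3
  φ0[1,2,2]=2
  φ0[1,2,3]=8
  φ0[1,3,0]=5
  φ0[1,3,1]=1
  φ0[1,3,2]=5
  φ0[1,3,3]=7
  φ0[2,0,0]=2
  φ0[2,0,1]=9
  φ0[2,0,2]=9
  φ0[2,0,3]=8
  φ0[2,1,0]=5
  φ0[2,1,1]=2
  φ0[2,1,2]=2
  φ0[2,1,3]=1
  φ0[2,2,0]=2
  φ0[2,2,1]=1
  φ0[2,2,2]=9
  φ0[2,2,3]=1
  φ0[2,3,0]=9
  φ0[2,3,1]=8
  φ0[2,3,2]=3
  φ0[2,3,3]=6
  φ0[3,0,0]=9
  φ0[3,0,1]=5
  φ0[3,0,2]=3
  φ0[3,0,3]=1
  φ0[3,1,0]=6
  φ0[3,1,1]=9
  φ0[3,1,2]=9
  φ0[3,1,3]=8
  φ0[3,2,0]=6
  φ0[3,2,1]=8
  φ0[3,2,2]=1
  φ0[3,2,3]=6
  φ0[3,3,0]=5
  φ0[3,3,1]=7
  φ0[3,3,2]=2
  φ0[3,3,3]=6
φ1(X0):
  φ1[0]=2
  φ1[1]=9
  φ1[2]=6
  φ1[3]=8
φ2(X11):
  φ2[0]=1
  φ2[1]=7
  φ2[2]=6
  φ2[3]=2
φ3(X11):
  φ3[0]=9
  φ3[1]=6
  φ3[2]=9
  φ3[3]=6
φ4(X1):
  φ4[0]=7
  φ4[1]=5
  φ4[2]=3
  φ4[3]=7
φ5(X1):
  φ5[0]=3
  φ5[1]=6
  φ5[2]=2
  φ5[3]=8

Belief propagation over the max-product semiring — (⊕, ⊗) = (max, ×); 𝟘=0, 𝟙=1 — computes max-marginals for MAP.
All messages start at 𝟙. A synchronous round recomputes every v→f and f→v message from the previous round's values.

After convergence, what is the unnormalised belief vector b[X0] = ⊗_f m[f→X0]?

init: all messages = 𝟙 over 4 values
r1 m[φ0→X1] = [9, 9, 9, 9]
r1 m[φ0→X11] = [9, 9, 9, 9]
r1 m[φ0→X0] = [9, 9, 9, 8]
r1 m[φ1→X0] = [2, 9, 6, 8]
r1 m[φ2→X11] = [1, 7, 6, 2]
r1 m[φ3→X11] = [9, 6, 9, 6]
r1 m[φ4→X1] = [7, 5, 3, 7]
r1 m[φ5→X1] = [3, 6, 2, 8]
r1 m[X1→φ0] = [1, 1, 1, 1]
r1 m[X1→φ4] = [1, 1, 1, 1]
r1 m[X1→φ5] = [1, 1, 1, 1]
r1 m[X11→φ0] = [1, 1, 1, 1]
r1 m[X11→φ2] = [1, 1, 1, 1]
r1 m[X11→φ3] = [1, 1, 1, 1]
r1 m[X0→φ0] = [1, 1, 1, 1]
r1 m[X0→φ1] = [1, 1, 1, 1]
r2 m[φ0→X1] = [9, 9, 9, 9]
r2 m[φ0→X11] = [9, 9, 9, 9]
r2 m[φ0→X0] = [9, 9, 9, 8]
r2 m[φ1→X0] = [2, 9, 6, 8]
r2 m[φ2→X11] = [1, 7, 6, 2]
r2 m[φ3→X11] = [9, 6, 9, 6]
r2 m[φ4→X1] = [7, 5, 3, 7]
r2 m[φ5→X1] = [3, 6, 2, 8]
r2 m[X1→φ0] = [21, 30, 6, 56]
r2 m[X1→φ4] = [27, 54, 18, 72]
r2 m[X1→φ5] = [63, 45, 27, 63]
r2 m[X11→φ0] = [9, 42, 54, 12]
r2 m[X11→φ2] = [81, 54, 81, 54]
r2 m[X11→φ3] = [9, 63, 54, 18]
r2 m[X0→φ0] = [2, 9, 6, 8]
r2 m[X0→φ1] = [9, 9, 9, 8]
r3 m[φ0→X1] = [2916, 3456, 2916, 3888]
r3 m[φ0→X11] = [2520, 4536, 4032, 3528]
r3 m[φ0→X0] = [18144, 24192, 21168, 18816]
r3 m[φ1→X0] = [2, 9, 6, 8]
r3 m[φ2→X11] = [1, 7, 6, 2]
r3 m[φ3→X11] = [9, 6, 9, 6]
r3 m[φ4→X1] = [7, 5, 3, 7]
r3 m[φ5→X1] = [3, 6, 2, 8]
r3 m[X1→φ0] = [21, 30, 6, 56]
r3 m[X1→φ4] = [27, 54, 18, 72]
r3 m[X1→φ5] = [63, 45, 27, 63]
r3 m[X11→φ0] = [9, 42, 54, 12]
r3 m[X11→φ2] = [81, 54, 81, 54]
r3 m[X11→φ3] = [9, 63, 54, 18]
r3 m[X0→φ0] = [2, 9, 6, 8]
r3 m[X0→φ1] = [9, 9, 9, 8]
r4 m[φ0→X1] = [2916, 3456, 2916, 3888]
r4 m[φ0→X11] = [2520, 4536, 4032, 3528]
r4 m[φ0→X0] = [18144, 24192, 21168, 18816]
r4 m[φ1→X0] = [2, 9, 6, 8]
r4 m[φ2→X11] = [1, 7, 6, 2]
r4 m[φ3→X11] = [9, 6, 9, 6]
r4 m[φ4→X1] = [7, 5, 3, 7]
r4 m[φ5→X1] = [3, 6, 2, 8]
r4 m[X1→φ0] = [21, 30, 6, 56]
r4 m[X1→φ4] = [8748, 20736, 5832, 31104]
r4 m[X1→φ5] = [20412, 17280, 8748, 27216]
r4 m[X11→φ0] = [9, 42, 54, 12]
r4 m[X11→φ2] = [22680, 27216, 36288, 21168]
r4 m[X11→φ3] = [2520, 31752, 24192, 7056]
r4 m[X0→φ0] = [2, 9, 6, 8]
r4 m[X0→φ1] = [18144, 24192, 21168, 18816]
r5 m[φ0→X1] = [2916, 3456, 2916, 3888]
r5 m[φ0→X11] = [2520, 4536, 4032, 3528]
r5 m[φ0→X0] = [18144, 24192, 21168, 18816]
r5 m[φ1→X0] = [2, 9, 6, 8]
r5 m[φ2→X11] = [1, 7, 6, 2]
r5 m[φ3→X11] = [9, 6, 9, 6]
r5 m[φ4→X1] = [7, 5, 3, 7]
r5 m[φ5→X1] = [3, 6, 2, 8]
r5 m[X1→φ0] = [21, 30, 6, 56]
r5 m[X1→φ4] = [8748, 20736, 5832, 31104]
r5 m[X1→φ5] = [20412, 17280, 8748, 27216]
r5 m[X11→φ0] = [9, 42, 54, 12]
r5 m[X11→φ2] = [22680, 27216, 36288, 21168]
r5 m[X11→φ3] = [2520, 31752, 24192, 7056]
r5 m[X0→φ0] = [2, 9, 6, 8]
r5 m[X0→φ1] = [18144, 24192, 21168, 18816]
fixed point reached at round 5
b[X0] = ⊗ incoming = [36288, 217728, 127008, 150528]

b[X0] = [36288, 217728, 127008, 150528]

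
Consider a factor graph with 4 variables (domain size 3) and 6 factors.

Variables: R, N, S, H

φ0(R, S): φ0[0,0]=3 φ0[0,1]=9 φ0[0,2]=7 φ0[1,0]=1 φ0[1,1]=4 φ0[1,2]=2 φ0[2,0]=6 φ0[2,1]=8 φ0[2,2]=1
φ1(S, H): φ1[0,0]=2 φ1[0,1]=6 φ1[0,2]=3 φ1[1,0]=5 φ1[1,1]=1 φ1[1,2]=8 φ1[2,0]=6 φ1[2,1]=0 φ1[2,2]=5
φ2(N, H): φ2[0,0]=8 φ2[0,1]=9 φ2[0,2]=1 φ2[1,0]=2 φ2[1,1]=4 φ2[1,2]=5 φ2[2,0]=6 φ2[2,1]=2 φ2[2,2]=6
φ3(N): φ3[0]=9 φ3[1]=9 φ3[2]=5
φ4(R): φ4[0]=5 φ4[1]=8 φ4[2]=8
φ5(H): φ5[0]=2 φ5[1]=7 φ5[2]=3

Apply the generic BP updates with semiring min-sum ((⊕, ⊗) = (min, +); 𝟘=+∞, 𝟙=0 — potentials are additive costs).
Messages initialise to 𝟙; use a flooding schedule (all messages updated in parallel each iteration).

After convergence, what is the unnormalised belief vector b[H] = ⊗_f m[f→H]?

b[H] = [23, 23, 24]

init: all messages = 𝟙 over 3 values
r1 m[φ0→R] = [3, 1, 1]
r1 m[φ0→S] = [1, 4, 1]
r1 m[φ1→S] = [2, 1, 0]
r1 m[φ1→H] = [2, 0, 3]
r1 m[φ2→N] = [1, 2, 2]
r1 m[φ2→H] = [2, 2, 1]
r1 m[φ3→N] = [9, 9, 5]
r1 m[φ4→R] = [5, 8, 8]
r1 m[φ5→H] = [2, 7, 3]
r1 m[R→φ0] = [0, 0, 0]
r1 m[R→φ4] = [0, 0, 0]
r1 m[N→φ2] = [0, 0, 0]
r1 m[N→φ3] = [0, 0, 0]
r1 m[S→φ0] = [0, 0, 0]
r1 m[S→φ1] = [0, 0, 0]
r1 m[H→φ1] = [0, 0, 0]
r1 m[H→φ2] = [0, 0, 0]
r1 m[H→φ5] = [0, 0, 0]
r2 m[φ0→R] = [3, 1, 1]
r2 m[φ0→S] = [1, 4, 1]
r2 m[φ1→S] = [2, 1, 0]
r2 m[φ1→H] = [2, 0, 3]
r2 m[φ2→N] = [1, 2, 2]
r2 m[φ2→H] = [2, 2, 1]
r2 m[φ3→N] = [9, 9, 5]
r2 m[φ4→R] = [5, 8, 8]
r2 m[φ5→H] = [2, 7, 3]
r2 m[R→φ0] = [5, 8, 8]
r2 m[R→φ4] = [3, 1, 1]
r2 m[N→φ2] = [9, 9, 5]
r2 m[N→φ3] = [1, 2, 2]
r2 m[S→φ0] = [2, 1, 0]
r2 m[S→φ1] = [1, 4, 1]
r2 m[H→φ1] = [4, 9, 4]
r2 m[H→φ2] = [4, 7, 6]
r2 m[H→φ5] = [4, 2, 4]
r3 m[φ0→R] = [5, 2, 1]
r3 m[φ0→S] = [8, 12, 9]
r3 m[φ1→S] = [6, 9, 9]
r3 m[φ1→H] = [3, 1, 4]
r3 m[φ2→N] = [7, 6, 9]
r3 m[φ2→H] = [11, 7, 10]
r3 m[φ3→N] = [9, 9, 5]
r3 m[φ4→R] = [5, 8, 8]
r3 m[φ5→H] = [2, 7, 3]
r3 m[R→φ0] = [5, 8, 8]
r3 m[R→φ4] = [3, 1, 1]
r3 m[N→φ2] = [9, 9, 5]
r3 m[N→φ3] = [1, 2, 2]
r3 m[S→φ0] = [2, 1, 0]
r3 m[S→φ1] = [1, 4, 1]
r3 m[H→φ1] = [4, 9, 4]
r3 m[H→φ2] = [4, 7, 6]
r3 m[H→φ5] = [4, 2, 4]
r4 m[φ0→R] = [5, 2, 1]
r4 m[φ0→S] = [8, 12, 9]
r4 m[φ1→S] = [6, 9, 9]
r4 m[φ1→H] = [3, 1, 4]
r4 m[φ2→N] = [7, 6, 9]
r4 m[φ2→H] = [11, 7, 10]
r4 m[φ3→N] = [9, 9, 5]
r4 m[φ4→R] = [5, 8, 8]
r4 m[φ5→H] = [2, 7, 3]
r4 m[R→φ0] = [5, 8, 8]
r4 m[R→φ4] = [5, 2, 1]
r4 m[N→φ2] = [9, 9, 5]
r4 m[N→φ3] = [7, 6, 9]
r4 m[S→φ0] = [6, 9, 9]
r4 m[S→φ1] = [8, 12, 9]
r4 m[H→φ1] = [13, 14, 13]
r4 m[H→φ2] = [5, 8, 7]
r4 m[H→φ5] = [14, 8, 14]
r5 m[φ0→R] = [9, 7, 10]
r5 m[φ0→S] = [8, 12, 9]
r5 m[φ1→S] = [15, 15, 14]
r5 m[φ1→H] = [10, 9, 11]
r5 m[φ2→N] = [8, 7, 10]
r5 m[φ2→H] = [11, 7, 10]
r5 m[φ3→N] = [9, 9, 5]
r5 m[φ4→R] = [5, 8, 8]
r5 m[φ5→H] = [2, 7, 3]
r5 m[R→φ0] = [5, 8, 8]
r5 m[R→φ4] = [5, 2, 1]
r5 m[N→φ2] = [9, 9, 5]
r5 m[N→φ3] = [7, 6, 9]
r5 m[S→φ0] = [6, 9, 9]
r5 m[S→φ1] = [8, 12, 9]
r5 m[H→φ1] = [13, 14, 13]
r5 m[H→φ2] = [5, 8, 7]
r5 m[H→φ5] = [14, 8, 14]
r6 m[φ0→R] = [9, 7, 10]
r6 m[φ0→S] = [8, 12, 9]
r6 m[φ1→S] = [15, 15, 14]
r6 m[φ1→H] = [10, 9, 11]
r6 m[φ2→N] = [8, 7, 10]
r6 m[φ2→H] = [11, 7, 10]
r6 m[φ3→N] = [9, 9, 5]
r6 m[φ4→R] = [5, 8, 8]
r6 m[φ5→H] = [2, 7, 3]
r6 m[R→φ0] = [5, 8, 8]
r6 m[R→φ4] = [9, 7, 10]
r6 m[N→φ2] = [9, 9, 5]
r6 m[N→φ3] = [8, 7, 10]
r6 m[S→φ0] = [15, 15, 14]
r6 m[S→φ1] = [8, 12, 9]
r6 m[H→φ1] = [13, 14, 13]
r6 m[H→φ2] = [12, 16, 14]
r6 m[H→φ5] = [21, 16, 21]
r7 m[φ0→R] = [18, 16, 15]
r7 m[φ0→S] = [8, 12, 9]
r7 m[φ1→S] = [15, 15, 14]
r7 m[φ1→H] = [10, 9, 11]
r7 m[φ2→N] = [15, 14, 18]
r7 m[φ2→H] = [11, 7, 10]
r7 m[φ3→N] = [9, 9, 5]
r7 m[φ4→R] = [5, 8, 8]
r7 m[φ5→H] = [2, 7, 3]
r7 m[R→φ0] = [5, 8, 8]
r7 m[R→φ4] = [9, 7, 10]
r7 m[N→φ2] = [9, 9, 5]
r7 m[N→φ3] = [8, 7, 10]
r7 m[S→φ0] = [15, 15, 14]
r7 m[S→φ1] = [8, 12, 9]
r7 m[H→φ1] = [13, 14, 13]
r7 m[H→φ2] = [12, 16, 14]
r7 m[H→φ5] = [21, 16, 21]
r8 m[φ0→R] = [18, 16, 15]
r8 m[φ0→S] = [8, 12, 9]
r8 m[φ1→S] = [15, 15, 14]
r8 m[φ1→H] = [10, 9, 11]
r8 m[φ2→N] = [15, 14, 18]
r8 m[φ2→H] = [11, 7, 10]
r8 m[φ3→N] = [9, 9, 5]
r8 m[φ4→R] = [5, 8, 8]
r8 m[φ5→H] = [2, 7, 3]
r8 m[R→φ0] = [5, 8, 8]
r8 m[R→φ4] = [18, 16, 15]
r8 m[N→φ2] = [9, 9, 5]
r8 m[N→φ3] = [15, 14, 18]
r8 m[S→φ0] = [15, 15, 14]
r8 m[S→φ1] = [8, 12, 9]
r8 m[H→φ1] = [13, 14, 13]
r8 m[H→φ2] = [12, 16, 14]
r8 m[H→φ5] = [21, 16, 21]
r9 m[φ0→R] = [18, 16, 15]
r9 m[φ0→S] = [8, 12, 9]
r9 m[φ1→S] = [15, 15, 14]
r9 m[φ1→H] = [10, 9, 11]
r9 m[φ2→N] = [15, 14, 18]
r9 m[φ2→H] = [11, 7, 10]
r9 m[φ3→N] = [9, 9, 5]
r9 m[φ4→R] = [5, 8, 8]
r9 m[φ5→H] = [2, 7, 3]
r9 m[R→φ0] = [5, 8, 8]
r9 m[R→φ4] = [18, 16, 15]
r9 m[N→φ2] = [9, 9, 5]
r9 m[N→φ3] = [15, 14, 18]
r9 m[S→φ0] = [15, 15, 14]
r9 m[S→φ1] = [8, 12, 9]
r9 m[H→φ1] = [13, 14, 13]
r9 m[H→φ2] = [12, 16, 14]
r9 m[H→φ5] = [21, 16, 21]
fixed point reached at round 9
b[H] = ⊗ incoming = [23, 23, 24]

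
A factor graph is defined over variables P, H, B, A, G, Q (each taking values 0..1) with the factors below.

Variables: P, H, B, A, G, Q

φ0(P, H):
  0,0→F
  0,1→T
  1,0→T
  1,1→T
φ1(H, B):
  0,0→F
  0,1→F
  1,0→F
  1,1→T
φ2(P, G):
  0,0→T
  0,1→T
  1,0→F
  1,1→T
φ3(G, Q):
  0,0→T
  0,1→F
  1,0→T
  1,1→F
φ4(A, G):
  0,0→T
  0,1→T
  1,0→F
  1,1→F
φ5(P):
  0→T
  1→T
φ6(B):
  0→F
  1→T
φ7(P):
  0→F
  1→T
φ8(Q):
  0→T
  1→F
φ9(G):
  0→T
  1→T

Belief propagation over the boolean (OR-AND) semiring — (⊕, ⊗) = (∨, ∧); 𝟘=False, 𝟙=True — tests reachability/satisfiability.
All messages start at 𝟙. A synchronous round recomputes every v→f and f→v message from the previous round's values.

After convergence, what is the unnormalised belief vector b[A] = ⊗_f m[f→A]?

init: all messages = 𝟙 over 2 values
r1 m[φ0→P] = [T, T]
r1 m[φ0→H] = [T, T]
r1 m[φ1→H] = [F, T]
r1 m[φ1→B] = [F, T]
r1 m[φ2→P] = [T, T]
r1 m[φ2→G] = [T, T]
r1 m[φ3→G] = [T, T]
r1 m[φ3→Q] = [T, F]
r1 m[φ4→A] = [T, F]
r1 m[φ4→G] = [T, T]
r1 m[φ5→P] = [T, T]
r1 m[φ6→B] = [F, T]
r1 m[φ7→P] = [F, T]
r1 m[φ8→Q] = [T, F]
r1 m[φ9→G] = [T, T]
r1 m[P→φ0] = [T, T]
r1 m[P→φ2] = [T, T]
r1 m[P→φ5] = [T, T]
r1 m[P→φ7] = [T, T]
r1 m[H→φ0] = [T, T]
r1 m[H→φ1] = [T, T]
r1 m[B→φ1] = [T, T]
r1 m[B→φ6] = [T, T]
r1 m[A→φ4] = [T, T]
r1 m[G→φ2] = [T, T]
r1 m[G→φ3] = [T, T]
r1 m[G→φ4] = [T, T]
r1 m[G→φ9] = [T, T]
r1 m[Q→φ3] = [T, T]
r1 m[Q→φ8] = [T, T]
r2 m[φ0→P] = [T, T]
r2 m[φ0→H] = [T, T]
r2 m[φ1→H] = [F, T]
r2 m[φ1→B] = [F, T]
r2 m[φ2→P] = [T, T]
r2 m[φ2→G] = [T, T]
r2 m[φ3→G] = [T, T]
r2 m[φ3→Q] = [T, F]
r2 m[φ4→A] = [T, F]
r2 m[φ4→G] = [T, T]
r2 m[φ5→P] = [T, T]
r2 m[φ6→B] = [F, T]
r2 m[φ7→P] = [F, T]
r2 m[φ8→Q] = [T, F]
r2 m[φ9→G] = [T, T]
r2 m[P→φ0] = [F, T]
r2 m[P→φ2] = [F, T]
r2 m[P→φ5] = [F, T]
r2 m[P→φ7] = [T, T]
r2 m[H→φ0] = [F, T]
r2 m[H→φ1] = [T, T]
r2 m[B→φ1] = [F, T]
r2 m[B→φ6] = [F, T]
r2 m[A→φ4] = [T, T]
r2 m[G→φ2] = [T, T]
r2 m[G→φ3] = [T, T]
r2 m[G→φ4] = [T, T]
r2 m[G→φ9] = [T, T]
r2 m[Q→φ3] = [T, F]
r2 m[Q→φ8] = [T, F]
r3 m[φ0→P] = [T, T]
r3 m[φ0→H] = [T, T]
r3 m[φ1→H] = [F, T]
r3 m[φ1→B] = [F, T]
r3 m[φ2→P] = [T, T]
r3 m[φ2→G] = [F, T]
r3 m[φ3→G] = [T, T]
r3 m[φ3→Q] = [T, F]
r3 m[φ4→A] = [T, F]
r3 m[φ4→G] = [T, T]
r3 m[φ5→P] = [T, T]
r3 m[φ6→B] = [F, T]
r3 m[φ7→P] = [F, T]
r3 m[φ8→Q] = [T, F]
r3 m[φ9→G] = [T, T]
r3 m[P→φ0] = [F, T]
r3 m[P→φ2] = [F, T]
r3 m[P→φ5] = [F, T]
r3 m[P→φ7] = [T, T]
r3 m[H→φ0] = [F, T]
r3 m[H→φ1] = [T, T]
r3 m[B→φ1] = [F, T]
r3 m[B→φ6] = [F, T]
r3 m[A→φ4] = [T, T]
r3 m[G→φ2] = [T, T]
r3 m[G→φ3] = [T, T]
r3 m[G→φ4] = [T, T]
r3 m[G→φ9] = [T, T]
r3 m[Q→φ3] = [T, F]
r3 m[Q→φ8] = [T, F]
r4 m[φ0→P] = [T, T]
r4 m[φ0→H] = [T, T]
r4 m[φ1→H] = [F, T]
r4 m[φ1→B] = [F, T]
r4 m[φ2→P] = [T, T]
r4 m[φ2→G] = [F, T]
r4 m[φ3→G] = [T, T]
r4 m[φ3→Q] = [T, F]
r4 m[φ4→A] = [T, F]
r4 m[φ4→G] = [T, T]
r4 m[φ5→P] = [T, T]
r4 m[φ6→B] = [F, T]
r4 m[φ7→P] = [F, T]
r4 m[φ8→Q] = [T, F]
r4 m[φ9→G] = [T, T]
r4 m[P→φ0] = [F, T]
r4 m[P→φ2] = [F, T]
r4 m[P→φ5] = [F, T]
r4 m[P→φ7] = [T, T]
r4 m[H→φ0] = [F, T]
r4 m[H→φ1] = [T, T]
r4 m[B→φ1] = [F, T]
r4 m[B→φ6] = [F, T]
r4 m[A→φ4] = [T, T]
r4 m[G→φ2] = [T, T]
r4 m[G→φ3] = [F, T]
r4 m[G→φ4] = [F, T]
r4 m[G→φ9] = [F, T]
r4 m[Q→φ3] = [T, F]
r4 m[Q→φ8] = [T, F]
r5 m[φ0→P] = [T, T]
r5 m[φ0→H] = [T, T]
r5 m[φ1→H] = [F, T]
r5 m[φ1→B] = [F, T]
r5 m[φ2→P] = [T, T]
r5 m[φ2→G] = [F, T]
r5 m[φ3→G] = [T, T]
r5 m[φ3→Q] = [T, F]
r5 m[φ4→A] = [T, F]
r5 m[φ4→G] = [T, T]
r5 m[φ5→P] = [T, T]
r5 m[φ6→B] = [F, T]
r5 m[φ7→P] = [F, T]
r5 m[φ8→Q] = [T, F]
r5 m[φ9→G] = [T, T]
r5 m[P→φ0] = [F, T]
r5 m[P→φ2] = [F, T]
r5 m[P→φ5] = [F, T]
r5 m[P→φ7] = [T, T]
r5 m[H→φ0] = [F, T]
r5 m[H→φ1] = [T, T]
r5 m[B→φ1] = [F, T]
r5 m[B→φ6] = [F, T]
r5 m[A→φ4] = [T, T]
r5 m[G→φ2] = [T, T]
r5 m[G→φ3] = [F, T]
r5 m[G→φ4] = [F, T]
r5 m[G→φ9] = [F, T]
r5 m[Q→φ3] = [T, F]
r5 m[Q→φ8] = [T, F]
fixed point reached at round 5
b[A] = ⊗ incoming = [T, F]

b[A] = [T, F]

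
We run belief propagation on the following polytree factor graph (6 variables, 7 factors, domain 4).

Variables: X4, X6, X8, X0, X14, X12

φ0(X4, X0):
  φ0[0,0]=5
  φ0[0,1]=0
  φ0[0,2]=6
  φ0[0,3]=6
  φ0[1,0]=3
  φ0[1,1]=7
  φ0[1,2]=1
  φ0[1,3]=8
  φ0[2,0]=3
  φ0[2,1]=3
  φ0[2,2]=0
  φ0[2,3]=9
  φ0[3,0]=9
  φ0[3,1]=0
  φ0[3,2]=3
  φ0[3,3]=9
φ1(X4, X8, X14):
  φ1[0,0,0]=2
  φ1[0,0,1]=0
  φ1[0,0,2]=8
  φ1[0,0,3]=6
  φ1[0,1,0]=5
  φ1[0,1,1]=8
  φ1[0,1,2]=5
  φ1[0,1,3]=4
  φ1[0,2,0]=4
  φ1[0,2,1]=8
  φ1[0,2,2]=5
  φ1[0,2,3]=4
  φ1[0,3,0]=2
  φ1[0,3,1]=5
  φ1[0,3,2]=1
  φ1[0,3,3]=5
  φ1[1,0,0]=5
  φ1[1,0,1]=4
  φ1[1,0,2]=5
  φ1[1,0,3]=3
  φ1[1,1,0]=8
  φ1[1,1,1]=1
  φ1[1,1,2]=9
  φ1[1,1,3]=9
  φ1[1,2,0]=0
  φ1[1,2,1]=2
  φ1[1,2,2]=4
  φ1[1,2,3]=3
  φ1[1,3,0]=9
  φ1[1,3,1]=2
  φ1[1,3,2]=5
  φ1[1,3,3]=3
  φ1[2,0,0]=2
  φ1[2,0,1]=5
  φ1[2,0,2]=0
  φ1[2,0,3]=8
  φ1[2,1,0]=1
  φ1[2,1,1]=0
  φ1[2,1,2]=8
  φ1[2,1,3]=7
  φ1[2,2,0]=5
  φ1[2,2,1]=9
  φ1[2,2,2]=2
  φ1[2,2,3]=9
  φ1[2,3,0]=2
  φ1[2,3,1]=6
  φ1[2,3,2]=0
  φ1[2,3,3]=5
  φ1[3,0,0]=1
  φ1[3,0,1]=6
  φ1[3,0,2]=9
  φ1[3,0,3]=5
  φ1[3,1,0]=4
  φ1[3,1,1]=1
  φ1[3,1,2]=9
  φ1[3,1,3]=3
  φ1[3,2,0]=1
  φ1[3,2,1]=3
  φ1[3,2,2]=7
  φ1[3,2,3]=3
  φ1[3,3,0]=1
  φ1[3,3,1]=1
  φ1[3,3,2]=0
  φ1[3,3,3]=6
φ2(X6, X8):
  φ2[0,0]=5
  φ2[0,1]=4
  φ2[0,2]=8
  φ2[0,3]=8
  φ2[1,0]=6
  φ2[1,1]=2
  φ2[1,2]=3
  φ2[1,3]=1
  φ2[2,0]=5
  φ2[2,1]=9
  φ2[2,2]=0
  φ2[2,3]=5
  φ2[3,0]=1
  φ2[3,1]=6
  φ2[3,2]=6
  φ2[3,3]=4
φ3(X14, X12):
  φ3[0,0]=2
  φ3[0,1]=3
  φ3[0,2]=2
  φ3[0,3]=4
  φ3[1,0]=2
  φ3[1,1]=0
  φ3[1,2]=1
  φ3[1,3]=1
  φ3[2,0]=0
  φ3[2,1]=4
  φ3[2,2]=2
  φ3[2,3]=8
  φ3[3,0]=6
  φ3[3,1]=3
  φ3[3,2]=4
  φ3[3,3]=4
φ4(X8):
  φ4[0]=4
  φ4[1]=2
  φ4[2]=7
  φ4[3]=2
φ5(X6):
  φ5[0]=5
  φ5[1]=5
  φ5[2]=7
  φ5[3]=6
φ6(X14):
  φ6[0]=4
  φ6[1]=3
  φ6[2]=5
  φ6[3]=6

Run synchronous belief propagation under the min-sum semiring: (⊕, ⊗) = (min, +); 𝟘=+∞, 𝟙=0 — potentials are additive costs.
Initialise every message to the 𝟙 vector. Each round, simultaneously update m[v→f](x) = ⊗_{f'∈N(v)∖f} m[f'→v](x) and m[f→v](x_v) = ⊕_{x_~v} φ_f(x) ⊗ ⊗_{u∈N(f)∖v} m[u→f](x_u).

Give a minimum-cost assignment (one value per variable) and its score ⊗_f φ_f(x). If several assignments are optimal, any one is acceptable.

assignment: (X4=2, X6=1, X8=1, X0=2, X14=1, X12=1); score = 12

init: all messages = 𝟙 over 4 values
r1 m[φ0→X4] = [0, 1, 0, 0]
r1 m[φ0→X0] = [3, 0, 0, 6]
r1 m[φ1→X4] = [0, 0, 0, 0]
r1 m[φ1→X8] = [0, 0, 0, 0]
r1 m[φ1→X14] = [0, 0, 0, 3]
r1 m[φ2→X6] = [4, 1, 0, 1]
r1 m[φ2→X8] = [1, 2, 0, 1]
r1 m[φ3→X14] = [2, 0, 0, 3]
r1 m[φ3→X12] = [0, 0, 1, 1]
r1 m[φ4→X8] = [4, 2, 7, 2]
r1 m[φ5→X6] = [5, 5, 7, 6]
r1 m[φ6→X14] = [4, 3, 5, 6]
r1 m[X4→φ0] = [0, 0, 0, 0]
r1 m[X4→φ1] = [0, 0, 0, 0]
r1 m[X6→φ2] = [0, 0, 0, 0]
r1 m[X6→φ5] = [0, 0, 0, 0]
r1 m[X8→φ1] = [0, 0, 0, 0]
r1 m[X8→φ2] = [0, 0, 0, 0]
r1 m[X8→φ4] = [0, 0, 0, 0]
r1 m[X0→φ0] = [0, 0, 0, 0]
r1 m[X14→φ1] = [0, 0, 0, 0]
r1 m[X14→φ3] = [0, 0, 0, 0]
r1 m[X14→φ6] = [0, 0, 0, 0]
r1 m[X12→φ3] = [0, 0, 0, 0]
r2 m[φ0→X4] = [0, 1, 0, 0]
r2 m[φ0→X0] = [3, 0, 0, 6]
r2 m[φ1→X4] = [0, 0, 0, 0]
r2 m[φ1→X8] = [0, 0, 0, 0]
r2 m[φ1→X14] = [0, 0, 0, 3]
r2 m[φ2→X6] = [4, 1, 0, 1]
r2 m[φ2→X8] = [1, 2, 0, 1]
r2 m[φ3→X14] = [2, 0, 0, 3]
r2 m[φ3→X12] = [0, 0, 1, 1]
r2 m[φ4→X8] = [4, 2, 7, 2]
r2 m[φ5→X6] = [5, 5, 7, 6]
r2 m[φ6→X14] = [4, 3, 5, 6]
r2 m[X4→φ0] = [0, 0, 0, 0]
r2 m[X4→φ1] = [0, 1, 0, 0]
r2 m[X6→φ2] = [5, 5, 7, 6]
r2 m[X6→φ5] = [4, 1, 0, 1]
r2 m[X8→φ1] = [5, 4, 7, 3]
r2 m[X8→φ2] = [4, 2, 7, 2]
r2 m[X8→φ4] = [1, 2, 0, 1]
r2 m[X0→φ0] = [0, 0, 0, 0]
r2 m[X14→φ1] = [6, 3, 5, 9]
r2 m[X14→φ3] = [4, 3, 5, 9]
r2 m[X14→φ6] = [2, 0, 0, 6]
r2 m[X12→φ3] = [0, 0, 0, 0]
r3 m[φ0→X4] = [0, 1, 0, 0]
r3 m[φ0→X0] = [3, 0, 0, 6]
r3 m[φ1→X4] = [8, 8, 7, 7]
r3 m[φ1→X8] = [3, 3, 6, 4]
r3 m[φ1→X14] = [4, 4, 3, 7]
r3 m[φ2→X6] = [6, 3, 7, 5]
r3 m[φ2→X8] = [7, 7, 7, 6]
r3 m[φ3→X14] = [2, 0, 0, 3]
r3 m[φ3→X12] = [5, 3, 4, 4]
r3 m[φ4→X8] = [4, 2, 7, 2]
r3 m[φ5→X6] = [5, 5, 7, 6]
r3 m[φ6→X14] = [4, 3, 5, 6]
r3 m[X4→φ0] = [0, 0, 0, 0]
r3 m[X4→φ1] = [0, 1, 0, 0]
r3 m[X6→φ2] = [5, 5, 7, 6]
r3 m[X6→φ5] = [4, 1, 0, 1]
r3 m[X8→φ1] = [5, 4, 7, 3]
r3 m[X8→φ2] = [4, 2, 7, 2]
r3 m[X8→φ4] = [1, 2, 0, 1]
r3 m[X0→φ0] = [0, 0, 0, 0]
r3 m[X14→φ1] = [6, 3, 5, 9]
r3 m[X14→φ3] = [4, 3, 5, 9]
r3 m[X14→φ6] = [2, 0, 0, 6]
r3 m[X12→φ3] = [0, 0, 0, 0]
r4 m[φ0→X4] = [0, 1, 0, 0]
r4 m[φ0→X0] = [3, 0, 0, 6]
r4 m[φ1→X4] = [8, 8, 7, 7]
r4 m[φ1→X8] = [3, 3, 6, 4]
r4 m[φ1→X14] = [4, 4, 3, 7]
r4 m[φ2→X6] = [6, 3, 7, 5]
r4 m[φ2→X8] = [7, 7, 7, 6]
r4 m[φ3→X14] = [2, 0, 0, 3]
r4 m[φ3→X12] = [5, 3, 4, 4]
r4 m[φ4→X8] = [4, 2, 7, 2]
r4 m[φ5→X6] = [5, 5, 7, 6]
r4 m[φ6→X14] = [4, 3, 5, 6]
r4 m[X4→φ0] = [8, 8, 7, 7]
r4 m[X4→φ1] = [0, 1, 0, 0]
r4 m[X6→φ2] = [5, 5, 7, 6]
r4 m[X6→φ5] = [6, 3, 7, 5]
r4 m[X8→φ1] = [11, 9, 14, 8]
r4 m[X8→φ2] = [7, 5, 13, 6]
r4 m[X8→φ4] = [10, 10, 13, 10]
r4 m[X0→φ0] = [0, 0, 0, 0]
r4 m[X14→φ1] = [6, 3, 5, 9]
r4 m[X14→φ3] = [8, 7, 8, 13]
r4 m[X14→φ6] = [6, 4, 3, 10]
r4 m[X12→φ3] = [0, 0, 0, 0]
r5 m[φ0→X4] = [0, 1, 0, 0]
r5 m[φ0→X0] = [10, 7, 7, 14]
r5 m[φ1→X4] = [14, 13, 12, 12]
r5 m[φ1→X8] = [3, 3, 6, 4]
r5 m[φ1→X14] = [9, 9, 8, 12]
r5 m[φ2→X6] = [9, 7, 11, 8]
r5 m[φ2→X8] = [7, 7, 7, 6]
r5 m[φ3→X14] = [2, 0, 0, 3]
r5 m[φ3→X12] = [8, 7, 8, 8]
r5 m[φ4→X8] = [4, 2, 7, 2]
r5 m[φ5→X6] = [5, 5, 7, 6]
r5 m[φ6→X14] = [4, 3, 5, 6]
r5 m[X4→φ0] = [8, 8, 7, 7]
r5 m[X4→φ1] = [0, 1, 0, 0]
r5 m[X6→φ2] = [5, 5, 7, 6]
r5 m[X6→φ5] = [6, 3, 7, 5]
r5 m[X8→φ1] = [11, 9, 14, 8]
r5 m[X8→φ2] = [7, 5, 13, 6]
r5 m[X8→φ4] = [10, 10, 13, 10]
r5 m[X0→φ0] = [0, 0, 0, 0]
r5 m[X14→φ1] = [6, 3, 5, 9]
r5 m[X14→φ3] = [8, 7, 8, 13]
r5 m[X14→φ6] = [6, 4, 3, 10]
r5 m[X12→φ3] = [0, 0, 0, 0]
r6 m[φ0→X4] = [0, 1, 0, 0]
r6 m[φ0→X0] = [10, 7, 7, 14]
r6 m[φ1→X4] = [14, 13, 12, 12]
r6 m[φ1→X8] = [3, 3, 6, 4]
r6 m[φ1→X14] = [9, 9, 8, 12]
r6 m[φ2→X6] = [9, 7, 11, 8]
r6 m[φ2→X8] = [7, 7, 7, 6]
r6 m[φ3→X14] = [2, 0, 0, 3]
r6 m[φ3→X12] = [8, 7, 8, 8]
r6 m[φ4→X8] = [4, 2, 7, 2]
r6 m[φ5→X6] = [5, 5, 7, 6]
r6 m[φ6→X14] = [4, 3, 5, 6]
r6 m[X4→φ0] = [14, 13, 12, 12]
r6 m[X4→φ1] = [0, 1, 0, 0]
r6 m[X6→φ2] = [5, 5, 7, 6]
r6 m[X6→φ5] = [9, 7, 11, 8]
r6 m[X8→φ1] = [11, 9, 14, 8]
r6 m[X8→φ2] = [7, 5, 13, 6]
r6 m[X8→φ4] = [10, 10, 13, 10]
r6 m[X0→φ0] = [0, 0, 0, 0]
r6 m[X14→φ1] = [6, 3, 5, 9]
r6 m[X14→φ3] = [13, 12, 13, 18]
r6 m[X14→φ6] = [11, 9, 8, 15]
r6 m[X12→φ3] = [0, 0, 0, 0]
r7 m[φ0→X4] = [0, 1, 0, 0]
r7 m[φ0→X0] = [15, 12, 12, 20]
r7 m[φ1→X4] = [14, 13, 12, 12]
r7 m[φ1→X8] = [3, 3, 6, 4]
r7 m[φ1→X14] = [9, 9, 8, 12]
r7 m[φ2→X6] = [9, 7, 11, 8]
r7 m[φ2→X8] = [7, 7, 7, 6]
r7 m[φ3→X14] = [2, 0, 0, 3]
r7 m[φ3→X12] = [13, 12, 13, 13]
r7 m[φ4→X8] = [4, 2, 7, 2]
r7 m[φ5→X6] = [5, 5, 7, 6]
r7 m[φ6→X14] = [4, 3, 5, 6]
r7 m[X4→φ0] = [14, 13, 12, 12]
r7 m[X4→φ1] = [0, 1, 0, 0]
r7 m[X6→φ2] = [5, 5, 7, 6]
r7 m[X6→φ5] = [9, 7, 11, 8]
r7 m[X8→φ1] = [11, 9, 14, 8]
r7 m[X8→φ2] = [7, 5, 13, 6]
r7 m[X8→φ4] = [10, 10, 13, 10]
r7 m[X0→φ0] = [0, 0, 0, 0]
r7 m[X14→φ1] = [6, 3, 5, 9]
r7 m[X14→φ3] = [13, 12, 13, 18]
r7 m[X14→φ6] = [11, 9, 8, 15]
r7 m[X12→φ3] = [0, 0, 0, 0]
r8 m[φ0→X4] = [0, 1, 0, 0]
r8 m[φ0→X0] = [15, 12, 12, 20]
r8 m[φ1→X4] = [14, 13, 12, 12]
r8 m[φ1→X8] = [3, 3, 6, 4]
r8 m[φ1→X14] = [9, 9, 8, 12]
r8 m[φ2→X6] = [9, 7, 11, 8]
r8 m[φ2→X8] = [7, 7, 7, 6]
r8 m[φ3→X14] = [2, 0, 0, 3]
r8 m[φ3→X12] = [13, 12, 13, 13]
r8 m[φ4→X8] = [4, 2, 7, 2]
r8 m[φ5→X6] = [5, 5, 7, 6]
r8 m[φ6→X14] = [4, 3, 5, 6]
r8 m[X4→φ0] = [14, 13, 12, 12]
r8 m[X4→φ1] = [0, 1, 0, 0]
r8 m[X6→φ2] = [5, 5, 7, 6]
r8 m[X6→φ5] = [9, 7, 11, 8]
r8 m[X8→φ1] = [11, 9, 14, 8]
r8 m[X8→φ2] = [7, 5, 13, 6]
r8 m[X8→φ4] = [10, 10, 13, 10]
r8 m[X0→φ0] = [0, 0, 0, 0]
r8 m[X14→φ1] = [6, 3, 5, 9]
r8 m[X14→φ3] = [13, 12, 13, 18]
r8 m[X14→φ6] = [11, 9, 8, 15]
r8 m[X12→φ3] = [0, 0, 0, 0]
fixed point reached at round 8
traceback from X4: (X4=2, X6=1, X8=1, X0=2, X14=1, X12=1), score=12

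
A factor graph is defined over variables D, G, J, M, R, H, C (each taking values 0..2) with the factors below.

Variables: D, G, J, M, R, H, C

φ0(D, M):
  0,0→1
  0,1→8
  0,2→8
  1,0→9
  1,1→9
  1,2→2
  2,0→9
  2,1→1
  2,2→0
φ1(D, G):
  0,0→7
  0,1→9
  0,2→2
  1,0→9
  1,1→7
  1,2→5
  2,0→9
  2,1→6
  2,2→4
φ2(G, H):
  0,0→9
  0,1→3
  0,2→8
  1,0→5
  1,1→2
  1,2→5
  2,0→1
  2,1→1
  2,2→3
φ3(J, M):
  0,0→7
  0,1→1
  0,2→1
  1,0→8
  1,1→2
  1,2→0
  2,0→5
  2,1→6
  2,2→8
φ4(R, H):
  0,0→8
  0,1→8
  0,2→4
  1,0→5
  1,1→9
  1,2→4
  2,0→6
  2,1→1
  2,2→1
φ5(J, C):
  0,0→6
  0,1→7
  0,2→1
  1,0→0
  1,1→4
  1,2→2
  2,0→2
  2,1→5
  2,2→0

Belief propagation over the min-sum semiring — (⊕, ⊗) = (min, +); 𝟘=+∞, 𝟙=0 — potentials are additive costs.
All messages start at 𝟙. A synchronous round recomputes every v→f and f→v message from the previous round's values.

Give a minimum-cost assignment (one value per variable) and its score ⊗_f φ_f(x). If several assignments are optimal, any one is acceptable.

assignment: (D=2, G=2, J=1, M=2, R=2, H=1, C=0); score = 6

init: all messages = 𝟙 over 3 values
r1 m[φ0→D] = [1, 2, 0]
r1 m[φ0→M] = [1, 1, 0]
r1 m[φ1→D] = [2, 5, 4]
r1 m[φ1→G] = [7, 6, 2]
r1 m[φ2→G] = [3, 2, 1]
r1 m[φ2→H] = [1, 1, 3]
r1 m[φ3→J] = [1, 0, 5]
r1 m[φ3→M] = [5, 1, 0]
r1 m[φ4→R] = [4, 4, 1]
r1 m[φ4→H] = [5, 1, 1]
r1 m[φ5→J] = [1, 0, 0]
r1 m[φ5→C] = [0, 4, 0]
r1 m[D→φ0] = [0, 0, 0]
r1 m[D→φ1] = [0, 0, 0]
r1 m[G→φ1] = [0, 0, 0]
r1 m[G→φ2] = [0, 0, 0]
r1 m[J→φ3] = [0, 0, 0]
r1 m[J→φ5] = [0, 0, 0]
r1 m[M→φ0] = [0, 0, 0]
r1 m[M→φ3] = [0, 0, 0]
r1 m[R→φ4] = [0, 0, 0]
r1 m[H→φ2] = [0, 0, 0]
r1 m[H→φ4] = [0, 0, 0]
r1 m[C→φ5] = [0, 0, 0]
r2 m[φ0→D] = [1, 2, 0]
r2 m[φ0→M] = [1, 1, 0]
r2 m[φ1→D] = [2, 5, 4]
r2 m[φ1→G] = [7, 6, 2]
r2 m[φ2→G] = [3, 2, 1]
r2 m[φ2→H] = [1, 1, 3]
r2 m[φ3→J] = [1, 0, 5]
r2 m[φ3→M] = [5, 1, 0]
r2 m[φ4→R] = [4, 4, 1]
r2 m[φ4→H] = [5, 1, 1]
r2 m[φ5→J] = [1, 0, 0]
r2 m[φ5→C] = [0, 4, 0]
r2 m[D→φ0] = [2, 5, 4]
r2 m[D→φ1] = [1, 2, 0]
r2 m[G→φ1] = [3, 2, 1]
r2 m[G→φ2] = [7, 6, 2]
r2 m[J→φ3] = [1, 0, 0]
r2 m[J→φ5] = [1, 0, 5]
r2 m[M→φ0] = [5, 1, 0]
r2 m[M→φ3] = [1, 1, 0]
r2 m[R→φ4] = [0, 0, 0]
r2 m[H→φ2] = [5, 1, 1]
r2 m[H→φ4] = [1, 1, 3]
r2 m[C→φ5] = [0, 0, 0]
r3 m[φ0→D] = [6, 2, 0]
r3 m[φ0→M] = [3, 5, 4]
r3 m[φ1→D] = [3, 6, 5]
r3 m[φ1→G] = [8, 6, 3]
r3 m[φ2→G] = [4, 3, 2]
r3 m[φ2→H] = [3, 3, 5]
r3 m[φ3→J] = [1, 0, 6]
r3 m[φ3→M] = [5, 2, 0]
r3 m[φ4→R] = [7, 6, 2]
r3 m[φ4→H] = [5, 1, 1]
r3 m[φ5→J] = [1, 0, 0]
r3 m[φ5→C] = [0, 4, 2]
r3 m[D→φ0] = [2, 5, 4]
r3 m[D→φ1] = [1, 2, 0]
r3 m[G→φ1] = [3, 2, 1]
r3 m[G→φ2] = [7, 6, 2]
r3 m[J→φ3] = [1, 0, 0]
r3 m[J→φ5] = [1, 0, 5]
r3 m[M→φ0] = [5, 1, 0]
r3 m[M→φ3] = [1, 1, 0]
r3 m[R→φ4] = [0, 0, 0]
r3 m[H→φ2] = [5, 1, 1]
r3 m[H→φ4] = [1, 1, 3]
r3 m[C→φ5] = [0, 0, 0]
r4 m[φ0→D] = [6, 2, 0]
r4 m[φ0→M] = [3, 5, 4]
r4 m[φ1→D] = [3, 6, 5]
r4 m[φ1→G] = [8, 6, 3]
r4 m[φ2→G] = [4, 3, 2]
r4 m[φ2→H] = [3, 3, 5]
r4 m[φ3→J] = [1, 0, 6]
r4 m[φ3→M] = [5, 2, 0]
r4 m[φ4→R] = [7, 6, 2]
r4 m[φ4→H] = [5, 1, 1]
r4 m[φ5→J] = [1, 0, 0]
r4 m[φ5→C] = [0, 4, 2]
r4 m[D→φ0] = [3, 6, 5]
r4 m[D→φ1] = [6, 2, 0]
r4 m[G→φ1] = [4, 3, 2]
r4 m[G→φ2] = [8, 6, 3]
r4 m[J→φ3] = [1, 0, 0]
r4 m[J→φ5] = [1, 0, 6]
r4 m[M→φ0] = [5, 2, 0]
r4 m[M→φ3] = [3, 5, 4]
r4 m[R→φ4] = [0, 0, 0]
r4 m[H→φ2] = [5, 1, 1]
r4 m[H→φ4] = [3, 3, 5]
r4 m[C→φ5] = [0, 0, 0]
r5 m[φ0→D] = [6, 2, 0]
r5 m[φ0→M] = [4, 6, 5]
r5 m[φ1→D] = [4, 7, 6]
r5 m[φ1→G] = [9, 6, 4]
r5 m[φ2→G] = [4, 3, 2]
r5 m[φ2→H] = [4, 4, 6]
r5 m[φ3→J] = [5, 4, 8]
r5 m[φ3→M] = [5, 2, 0]
r5 m[φ4→R] = [9, 8, 4]
r5 m[φ4→H] = [5, 1, 1]
r5 m[φ5→J] = [1, 0, 0]
r5 m[φ5→C] = [0, 4, 2]
r5 m[D→φ0] = [3, 6, 5]
r5 m[D→φ1] = [6, 2, 0]
r5 m[G→φ1] = [4, 3, 2]
r5 m[G→φ2] = [8, 6, 3]
r5 m[J→φ3] = [1, 0, 0]
r5 m[J→φ5] = [1, 0, 6]
r5 m[M→φ0] = [5, 2, 0]
r5 m[M→φ3] = [3, 5, 4]
r5 m[R→φ4] = [0, 0, 0]
r5 m[H→φ2] = [5, 1, 1]
r5 m[H→φ4] = [3, 3, 5]
r5 m[C→φ5] = [0, 0, 0]
r6 m[φ0→D] = [6, 2, 0]
r6 m[φ0→M] = [4, 6, 5]
r6 m[φ1→D] = [4, 7, 6]
r6 m[φ1→G] = [9, 6, 4]
r6 m[φ2→G] = [4, 3, 2]
r6 m[φ2→H] = [4, 4, 6]
r6 m[φ3→J] = [5, 4, 8]
r6 m[φ3→M] = [5, 2, 0]
r6 m[φ4→R] = [9, 8, 4]
r6 m[φ4→H] = [5, 1, 1]
r6 m[φ5→J] = [1, 0, 0]
r6 m[φ5→C] = [0, 4, 2]
r6 m[D→φ0] = [4, 7, 6]
r6 m[D→φ1] = [6, 2, 0]
r6 m[G→φ1] = [4, 3, 2]
r6 m[G→φ2] = [9, 6, 4]
r6 m[J→φ3] = [1, 0, 0]
r6 m[J→φ5] = [5, 4, 8]
r6 m[M→φ0] = [5, 2, 0]
r6 m[M→φ3] = [4, 6, 5]
r6 m[R→φ4] = [0, 0, 0]
r6 m[H→φ2] = [5, 1, 1]
r6 m[H→φ4] = [4, 4, 6]
r6 m[C→φ5] = [0, 0, 0]
r7 m[φ0→D] = [6, 2, 0]
r7 m[φ0→M] = [5, 7, 6]
r7 m[φ1→D] = [4, 7, 6]
r7 m[φ1→G] = [9, 6, 4]
r7 m[φ2→G] = [4, 3, 2]
r7 m[φ2→H] = [5, 5, 7]
r7 m[φ3→J] = [6, 5, 9]
r7 m[φ3→M] = [5, 2, 0]
r7 m[φ4→R] = [10, 9, 5]
r7 m[φ4→H] = [5, 1, 1]
r7 m[φ5→J] = [1, 0, 0]
r7 m[φ5→C] = [4, 8, 6]
r7 m[D→φ0] = [4, 7, 6]
r7 m[D→φ1] = [6, 2, 0]
r7 m[G→φ1] = [4, 3, 2]
r7 m[G→φ2] = [9, 6, 4]
r7 m[J→φ3] = [1, 0, 0]
r7 m[J→φ5] = [5, 4, 8]
r7 m[M→φ0] = [5, 2, 0]
r7 m[M→φ3] = [4, 6, 5]
r7 m[R→φ4] = [0, 0, 0]
r7 m[H→φ2] = [5, 1, 1]
r7 m[H→φ4] = [4, 4, 6]
r7 m[C→φ5] = [0, 0, 0]
r8 m[φ0→D] = [6, 2, 0]
r8 m[φ0→M] = [5, 7, 6]
r8 m[φ1→D] = [4, 7, 6]
r8 m[φ1→G] = [9, 6, 4]
r8 m[φ2→G] = [4, 3, 2]
r8 m[φ2→H] = [5, 5, 7]
r8 m[φ3→J] = [6, 5, 9]
r8 m[φ3→M] = [5, 2, 0]
r8 m[φ4→R] = [10, 9, 5]
r8 m[φ4→H] = [5, 1, 1]
r8 m[φ5→J] = [1, 0, 0]
r8 m[φ5→C] = [4, 8, 6]
r8 m[D→φ0] = [4, 7, 6]
r8 m[D→φ1] = [6, 2, 0]
r8 m[G→φ1] = [4, 3, 2]
r8 m[G→φ2] = [9, 6, 4]
r8 m[J→φ3] = [1, 0, 0]
r8 m[J→φ5] = [6, 5, 9]
r8 m[M→φ0] = [5, 2, 0]
r8 m[M→φ3] = [5, 7, 6]
r8 m[R→φ4] = [0, 0, 0]
r8 m[H→φ2] = [5, 1, 1]
r8 m[H→φ4] = [5, 5, 7]
r8 m[C→φ5] = [0, 0, 0]
r9 m[φ0→D] = [6, 2, 0]
r9 m[φ0→M] = [5, 7, 6]
r9 m[φ1→D] = [4, 7, 6]
r9 m[φ1→G] = [9, 6, 4]
r9 m[φ2→G] = [4, 3, 2]
r9 m[φ2→H] = [5, 5, 7]
r9 m[φ3→J] = [7, 6, 10]
r9 m[φ3→M] = [5, 2, 0]
r9 m[φ4→R] = [11, 10, 6]
r9 m[φ4→H] = [5, 1, 1]
r9 m[φ5→J] = [1, 0, 0]
r9 m[φ5→C] = [5, 9, 7]
r9 m[D→φ0] = [4, 7, 6]
r9 m[D→φ1] = [6, 2, 0]
r9 m[G→φ1] = [4, 3, 2]
r9 m[G→φ2] = [9, 6, 4]
r9 m[J→φ3] = [1, 0, 0]
r9 m[J→φ5] = [6, 5, 9]
r9 m[M→φ0] = [5, 2, 0]
r9 m[M→φ3] = [5, 7, 6]
r9 m[R→φ4] = [0, 0, 0]
r9 m[H→φ2] = [5, 1, 1]
r9 m[H→φ4] = [5, 5, 7]
r9 m[C→φ5] = [0, 0, 0]
r10 m[φ0→D] = [6, 2, 0]
r10 m[φ0→M] = [5, 7, 6]
r10 m[φ1→D] = [4, 7, 6]
r10 m[φ1→G] = [9, 6, 4]
r10 m[φ2→G] = [4, 3, 2]
r10 m[φ2→H] = [5, 5, 7]
r10 m[φ3→J] = [7, 6, 10]
r10 m[φ3→M] = [5, 2, 0]
r10 m[φ4→R] = [11, 10, 6]
r10 m[φ4→H] = [5, 1, 1]
r10 m[φ5→J] = [1, 0, 0]
r10 m[φ5→C] = [5, 9, 7]
r10 m[D→φ0] = [4, 7, 6]
r10 m[D→φ1] = [6, 2, 0]
r10 m[G→φ1] = [4, 3, 2]
r10 m[G→φ2] = [9, 6, 4]
r10 m[J→φ3] = [1, 0, 0]
r10 m[J→φ5] = [7, 6, 10]
r10 m[M→φ0] = [5, 2, 0]
r10 m[M→φ3] = [5, 7, 6]
r10 m[R→φ4] = [0, 0, 0]
r10 m[H→φ2] = [5, 1, 1]
r10 m[H→φ4] = [5, 5, 7]
r10 m[C→φ5] = [0, 0, 0]
r11 m[φ0→D] = [6, 2, 0]
r11 m[φ0→M] = [5, 7, 6]
r11 m[φ1→D] = [4, 7, 6]
r11 m[φ1→G] = [9, 6, 4]
r11 m[φ2→G] = [4, 3, 2]
r11 m[φ2→H] = [5, 5, 7]
r11 m[φ3→J] = [7, 6, 10]
r11 m[φ3→M] = [5, 2, 0]
r11 m[φ4→R] = [11, 10, 6]
r11 m[φ4→H] = [5, 1, 1]
r11 m[φ5→J] = [1, 0, 0]
r11 m[φ5→C] = [6, 10, 8]
r11 m[D→φ0] = [4, 7, 6]
r11 m[D→φ1] = [6, 2, 0]
r11 m[G→φ1] = [4, 3, 2]
r11 m[G→φ2] = [9, 6, 4]
r11 m[J→φ3] = [1, 0, 0]
r11 m[J→φ5] = [7, 6, 10]
r11 m[M→φ0] = [5, 2, 0]
r11 m[M→φ3] = [5, 7, 6]
r11 m[R→φ4] = [0, 0, 0]
r11 m[H→φ2] = [5, 1, 1]
r11 m[H→φ4] = [5, 5, 7]
r11 m[C→φ5] = [0, 0, 0]
r12 m[φ0→D] = [6, 2, 0]
r12 m[φ0→M] = [5, 7, 6]
r12 m[φ1→D] = [4, 7, 6]
r12 m[φ1→G] = [9, 6, 4]
r12 m[φ2→G] = [4, 3, 2]
r12 m[φ2→H] = [5, 5, 7]
r12 m[φ3→J] = [7, 6, 10]
r12 m[φ3→M] = [5, 2, 0]
r12 m[φ4→R] = [11, 10, 6]
r12 m[φ4→H] = [5, 1, 1]
r12 m[φ5→J] = [1, 0, 0]
r12 m[φ5→C] = [6, 10, 8]
r12 m[D→φ0] = [4, 7, 6]
r12 m[D→φ1] = [6, 2, 0]
r12 m[G→φ1] = [4, 3, 2]
r12 m[G→φ2] = [9, 6, 4]
r12 m[J→φ3] = [1, 0, 0]
r12 m[J→φ5] = [7, 6, 10]
r12 m[M→φ0] = [5, 2, 0]
r12 m[M→φ3] = [5, 7, 6]
r12 m[R→φ4] = [0, 0, 0]
r12 m[H→φ2] = [5, 1, 1]
r12 m[H→φ4] = [5, 5, 7]
r12 m[C→φ5] = [0, 0, 0]
fixed point reached at round 12
traceback from D: (D=2, G=2, J=1, M=2, R=2, H=1, C=0), score=6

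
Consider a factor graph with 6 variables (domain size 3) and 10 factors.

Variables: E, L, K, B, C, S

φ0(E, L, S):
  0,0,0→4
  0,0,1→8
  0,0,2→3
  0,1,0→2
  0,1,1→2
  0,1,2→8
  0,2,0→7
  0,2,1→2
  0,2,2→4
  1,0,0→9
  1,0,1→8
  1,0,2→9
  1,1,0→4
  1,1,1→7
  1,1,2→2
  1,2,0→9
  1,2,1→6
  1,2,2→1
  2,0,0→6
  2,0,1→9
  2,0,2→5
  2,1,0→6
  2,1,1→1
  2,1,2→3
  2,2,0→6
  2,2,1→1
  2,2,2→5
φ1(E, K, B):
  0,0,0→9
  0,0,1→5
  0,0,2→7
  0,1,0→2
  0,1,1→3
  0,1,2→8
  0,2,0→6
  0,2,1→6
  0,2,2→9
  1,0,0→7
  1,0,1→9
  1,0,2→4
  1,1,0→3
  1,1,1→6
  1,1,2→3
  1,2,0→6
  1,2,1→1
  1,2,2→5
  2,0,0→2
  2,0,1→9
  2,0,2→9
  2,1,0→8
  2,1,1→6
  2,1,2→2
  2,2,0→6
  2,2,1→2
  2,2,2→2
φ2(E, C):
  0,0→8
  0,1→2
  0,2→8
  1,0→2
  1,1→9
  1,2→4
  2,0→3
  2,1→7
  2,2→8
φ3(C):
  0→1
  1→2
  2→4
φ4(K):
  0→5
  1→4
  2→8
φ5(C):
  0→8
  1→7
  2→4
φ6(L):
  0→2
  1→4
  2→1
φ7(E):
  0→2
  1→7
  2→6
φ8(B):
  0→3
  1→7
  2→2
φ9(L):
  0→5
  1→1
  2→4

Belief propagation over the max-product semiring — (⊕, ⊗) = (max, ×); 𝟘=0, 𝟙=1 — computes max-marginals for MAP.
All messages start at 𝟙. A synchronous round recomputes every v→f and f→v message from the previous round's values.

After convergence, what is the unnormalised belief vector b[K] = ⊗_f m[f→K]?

b[K] = [25004700, 13335840, 11430720]

init: all messages = 𝟙 over 3 values
r1 m[φ0→E] = [8, 9, 9]
r1 m[φ0→L] = [9, 8, 9]
r1 m[φ0→S] = [9, 9, 9]
r1 m[φ1→E] = [9, 9, 9]
r1 m[φ1→K] = [9, 8, 9]
r1 m[φ1→B] = [9, 9, 9]
r1 m[φ2→E] = [8, 9, 8]
r1 m[φ2→C] = [8, 9, 8]
r1 m[φ3→C] = [1, 2, 4]
r1 m[φ4→K] = [5, 4, 8]
r1 m[φ5→C] = [8, 7, 4]
r1 m[φ6→L] = [2, 4, 1]
r1 m[φ7→E] = [2, 7, 6]
r1 m[φ8→B] = [3, 7, 2]
r1 m[φ9→L] = [5, 1, 4]
r1 m[E→φ0] = [1, 1, 1]
r1 m[E→φ1] = [1, 1, 1]
r1 m[E→φ2] = [1, 1, 1]
r1 m[E→φ7] = [1, 1, 1]
r1 m[L→φ0] = [1, 1, 1]
r1 m[L→φ6] = [1, 1, 1]
r1 m[L→φ9] = [1, 1, 1]
r1 m[K→φ1] = [1, 1, 1]
r1 m[K→φ4] = [1, 1, 1]
r1 m[B→φ1] = [1, 1, 1]
r1 m[B→φ8] = [1, 1, 1]
r1 m[C→φ2] = [1, 1, 1]
r1 m[C→φ3] = [1, 1, 1]
r1 m[C→φ5] = [1, 1, 1]
r1 m[S→φ0] = [1, 1, 1]
r2 m[φ0→E] = [8, 9, 9]
r2 m[φ0→L] = [9, 8, 9]
r2 m[φ0→S] = [9, 9, 9]
r2 m[φ1→E] = [9, 9, 9]
r2 m[φ1→K] = [9, 8, 9]
r2 m[φ1→B] = [9, 9, 9]
r2 m[φ2→E] = [8, 9, 8]
r2 m[φ2→C] = [8, 9, 8]
r2 m[φ3→C] = [1, 2, 4]
r2 m[φ4→K] = [5, 4, 8]
r2 m[φ5→C] = [8, 7, 4]
r2 m[φ6→L] = [2, 4, 1]
r2 m[φ7→E] = [2, 7, 6]
r2 m[φ8→B] = [3, 7, 2]
r2 m[φ9→L] = [5, 1, 4]
r2 m[E→φ0] = [144, 567, 432]
r2 m[E→φ1] = [128, 567, 432]
r2 m[E→φ2] = [144, 567, 486]
r2 m[E→φ7] = [576, 729, 648]
r2 m[L→φ0] = [10, 4, 4]
r2 m[L→φ6] = [45, 8, 36]
r2 m[L→φ9] = [18, 32, 9]
r2 m[K→φ1] = [5, 4, 8]
r2 m[K→φ4] = [9, 8, 9]
r2 m[B→φ1] = [3, 7, 2]
r2 m[B→φ8] = [9, 9, 9]
r2 m[C→φ2] = [8, 14, 16]
r2 m[C→φ3] = [64, 63, 32]
r2 m[C→φ5] = [8, 18, 32]
r2 m[S→φ0] = [1, 1, 1]
r3 m[φ0→E] = [80, 90, 90]
r3 m[φ0→L] = [5103, 3969, 5103]
r3 m[φ0→S] = [51030, 45360, 51030]
r3 m[φ1→E] = [336, 315, 315]
r3 m[φ1→K] = [35721, 23814, 10206]
r3 m[φ1→B] = [27216, 25515, 22680]
r3 m[φ2→E] = [128, 126, 128]
r3 m[φ2→C] = [1458, 5103, 3888]
r3 m[φ3→C] = [1, 2, 4]
r3 m[φ4→K] = [5, 4, 8]
r3 m[φ5→C] = [8, 7, 4]
r3 m[φ6→L] = [2, 4, 1]
r3 m[φ7→E] = [2, 7, 6]
r3 m[φ8→B] = [3, 7, 2]
r3 m[φ9→L] = [5, 1, 4]
r3 m[E→φ0] = [144, 567, 432]
r3 m[E→φ1] = [128, 567, 432]
r3 m[E→φ2] = [144, 567, 486]
r3 m[E→φ7] = [576, 729, 648]
r3 m[L→φ0] = [10, 4, 4]
r3 m[L→φ6] = [45, 8, 36]
r3 m[L→φ9] = [18, 32, 9]
r3 m[K→φ1] = [5, 4, 8]
r3 m[K→φ4] = [9, 8, 9]
r3 m[B→φ1] = [3, 7, 2]
r3 m[B→φ8] = [9, 9, 9]
r3 m[C→φ2] = [8, 14, 16]
r3 m[C→φ3] = [64, 63, 32]
r3 m[C→φ5] = [8, 18, 32]
r3 m[S→φ0] = [1, 1, 1]
r4 m[φ0→E] = [80, 90, 90]
r4 m[φ0→L] = [5103, 3969, 5103]
r4 m[φ0→S] = [51030, 45360, 51030]
r4 m[φ1→E] = [336, 315, 315]
r4 m[φ1→K] = [35721, 23814, 10206]
r4 m[φ1→B] = [27216, 25515, 22680]
r4 m[φ2→E] = [128, 126, 128]
r4 m[φ2→C] = [1458, 5103, 3888]
r4 m[φ3→C] = [1, 2, 4]
r4 m[φ4→K] = [5, 4, 8]
r4 m[φ5→C] = [8, 7, 4]
r4 m[φ6→L] = [2, 4, 1]
r4 m[φ7→E] = [2, 7, 6]
r4 m[φ8→B] = [3, 7, 2]
r4 m[φ9→L] = [5, 1, 4]
r4 m[E→φ0] = [86016, 277830, 241920]
r4 m[E→φ1] = [20480, 79380, 69120]
r4 m[E→φ2] = [53760, 198450, 170100]
r4 m[E→φ7] = [3440640, 3572100, 3628800]
r4 m[L→φ0] = [10, 4, 4]
r4 m[L→φ6] = [25515, 3969, 20412]
r4 m[L→φ9] = [10206, 15876, 5103]
r4 m[K→φ1] = [5, 4, 8]
r4 m[K→φ4] = [35721, 23814, 10206]
r4 m[B→φ1] = [3, 7, 2]
r4 m[B→φ8] = [27216, 25515, 22680]
r4 m[C→φ2] = [8, 14, 16]
r4 m[C→φ3] = [11664, 35721, 15552]
r4 m[C→φ5] = [1458, 10206, 15552]
r4 m[S→φ0] = [1, 1, 1]
r5 m[φ0→E] = [80, 90, 90]
r5 m[φ0→L] = [2500470, 1944810, 2500470]
r5 m[φ0→S] = [25004700, 22226400, 25004700]
r5 m[φ1→E] = [336, 315, 315]
r5 m[φ1→K] = [5000940, 3333960, 1428840]
r5 m[φ1→B] = [3810240, 3572100, 3175200]
r5 m[φ2→E] = [128, 126, 128]
r5 m[φ2→C] = [510300, 1786050, 1360800]
r5 m[φ3→C] = [1, 2, 4]
r5 m[φ4→K] = [5, 4, 8]
r5 m[φ5→C] = [8, 7, 4]
r5 m[φ6→L] = [2, 4, 1]
r5 m[φ7→E] = [2, 7, 6]
r5 m[φ8→B] = [3, 7, 2]
r5 m[φ9→L] = [5, 1, 4]
r5 m[E→φ0] = [86016, 277830, 241920]
r5 m[E→φ1] = [20480, 79380, 69120]
r5 m[E→φ2] = [53760, 198450, 170100]
r5 m[E→φ7] = [3440640, 3572100, 3628800]
r5 m[L→φ0] = [10, 4, 4]
r5 m[L→φ6] = [25515, 3969, 20412]
r5 m[L→φ9] = [10206, 15876, 5103]
r5 m[K→φ1] = [5, 4, 8]
r5 m[K→φ4] = [35721, 23814, 10206]
r5 m[B→φ1] = [3, 7, 2]
r5 m[B→φ8] = [27216, 25515, 22680]
r5 m[C→φ2] = [8, 14, 16]
r5 m[C→φ3] = [11664, 35721, 15552]
r5 m[C→φ5] = [1458, 10206, 15552]
r5 m[S→φ0] = [1, 1, 1]
r6 m[φ0→E] = [80, 90, 90]
r6 m[φ0→L] = [2500470, 1944810, 2500470]
r6 m[φ0→S] = [25004700, 22226400, 25004700]
r6 m[φ1→E] = [336, 315, 315]
r6 m[φ1→K] = [5000940, 3333960, 1428840]
r6 m[φ1→B] = [3810240, 3572100, 3175200]
r6 m[φ2→E] = [128, 126, 128]
r6 m[φ2→C] = [510300, 1786050, 1360800]
r6 m[φ3→C] = [1, 2, 4]
r6 m[φ4→K] = [5, 4, 8]
r6 m[φ5→C] = [8, 7, 4]
r6 m[φ6→L] = [2, 4, 1]
r6 m[φ7→E] = [2, 7, 6]
r6 m[φ8→B] = [3, 7, 2]
r6 m[φ9→L] = [5, 1, 4]
r6 m[E→φ0] = [86016, 277830, 241920]
r6 m[E→φ1] = [20480, 79380, 69120]
r6 m[E→φ2] = [53760, 198450, 170100]
r6 m[E→φ7] = [3440640, 3572100, 3628800]
r6 m[L→φ0] = [10, 4, 4]
r6 m[L→φ6] = [12502350, 1944810, 10001880]
r6 m[L→φ9] = [5000940, 7779240, 2500470]
r6 m[K→φ1] = [5, 4, 8]
r6 m[K→φ4] = [5000940, 3333960, 1428840]
r6 m[B→φ1] = [3, 7, 2]
r6 m[B→φ8] = [3810240, 3572100, 3175200]
r6 m[C→φ2] = [8, 14, 16]
r6 m[C→φ3] = [4082400, 12502350, 5443200]
r6 m[C→φ5] = [510300, 3572100, 5443200]
r6 m[S→φ0] = [1, 1, 1]
r7 m[φ0→E] = [80, 90, 90]
r7 m[φ0→L] = [2500470, 1944810, 2500470]
r7 m[φ0→S] = [25004700, 22226400, 25004700]
r7 m[φ1→E] = [336, 315, 315]
r7 m[φ1→K] = [5000940, 3333960, 1428840]
r7 m[φ1→B] = [3810240, 3572100, 3175200]
r7 m[φ2→E] = [128, 126, 128]
r7 m[φ2→C] = [510300, 1786050, 1360800]
r7 m[φ3→C] = [1, 2, 4]
r7 m[φ4→K] = [5, 4, 8]
r7 m[φ5→C] = [8, 7, 4]
r7 m[φ6→L] = [2, 4, 1]
r7 m[φ7→E] = [2, 7, 6]
r7 m[φ8→B] = [3, 7, 2]
r7 m[φ9→L] = [5, 1, 4]
r7 m[E→φ0] = [86016, 277830, 241920]
r7 m[E→φ1] = [20480, 79380, 69120]
r7 m[E→φ2] = [53760, 198450, 170100]
r7 m[E→φ7] = [3440640, 3572100, 3628800]
r7 m[L→φ0] = [10, 4, 4]
r7 m[L→φ6] = [12502350, 1944810, 10001880]
r7 m[L→φ9] = [5000940, 7779240, 2500470]
r7 m[K→φ1] = [5, 4, 8]
r7 m[K→φ4] = [5000940, 3333960, 1428840]
r7 m[B→φ1] = [3, 7, 2]
r7 m[B→φ8] = [3810240, 3572100, 3175200]
r7 m[C→φ2] = [8, 14, 16]
r7 m[C→φ3] = [4082400, 12502350, 5443200]
r7 m[C→φ5] = [510300, 3572100, 5443200]
r7 m[S→φ0] = [1, 1, 1]
fixed point reached at round 7
b[K] = ⊗ incoming = [25004700, 13335840, 11430720]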